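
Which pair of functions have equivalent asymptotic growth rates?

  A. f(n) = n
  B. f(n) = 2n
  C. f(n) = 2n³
A and B

Examining each function:
  A. n is O(n)
  B. 2n is O(n)
  C. 2n³ is O(n³)

Functions A and B both have the same complexity class.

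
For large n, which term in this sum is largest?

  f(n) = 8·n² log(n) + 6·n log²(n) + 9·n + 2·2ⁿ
2·2ⁿ

Looking at each term:
  - 8·n² log(n) is O(n² log n)
  - 6·n log²(n) is O(n log² n)
  - 9·n is O(n)
  - 2·2ⁿ is O(2ⁿ)

The term 2·2ⁿ (O(2ⁿ)) grows fastest and dominates all others.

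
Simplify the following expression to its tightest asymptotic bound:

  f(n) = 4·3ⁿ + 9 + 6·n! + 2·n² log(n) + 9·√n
Θ(n!)

Order the terms by growth rate: 9 ≺ 9·√n ≺ 2·n² log(n) ≺ 4·3ⁿ ≺ 6·n!.
The fastest-growing term 6·n! dominates as n → ∞; dropping its constant factor gives Θ(n!).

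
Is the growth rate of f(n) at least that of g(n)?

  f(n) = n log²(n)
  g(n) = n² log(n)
False

f(n) = n log²(n) is O(n log² n), and g(n) = n² log(n) is O(n² log n).
Since O(n log² n) grows slower than O(n² log n), f(n) = Ω(g(n)) is false.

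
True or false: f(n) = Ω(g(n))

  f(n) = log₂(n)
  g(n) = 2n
False

f(n) = log₂(n) is O(log n), and g(n) = 2n is O(n).
Since O(log n) grows slower than O(n), f(n) = Ω(g(n)) is false.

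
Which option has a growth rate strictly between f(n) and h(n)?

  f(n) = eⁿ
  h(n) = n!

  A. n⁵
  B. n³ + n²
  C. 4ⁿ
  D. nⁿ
C

We need g(n) with eⁿ = o(g(n)) and g(n) = o(n!), i.e. O(eⁿ) ≺ g ≺ O(n!).
Check each option:
  A. n⁵ — O(n⁵) does not grow strictly faster than f(n)
  B. n³ + n² — O(n³) does not grow strictly faster than f(n)
  C. 4ⁿ — O(4ⁿ) is strictly between O(eⁿ) and O(n!) ✓
  D. nⁿ — O(nⁿ) does not grow strictly slower than h(n)

Only option C (4ⁿ) lies strictly between.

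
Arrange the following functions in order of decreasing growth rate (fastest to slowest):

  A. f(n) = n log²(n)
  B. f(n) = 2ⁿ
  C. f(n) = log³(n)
B > A > C

Comparing growth rates:
B = 2ⁿ is O(2ⁿ)
A = n log²(n) is O(n log² n)
C = log³(n) is O(log³ n)

Therefore, the order from fastest to slowest is: B > A > C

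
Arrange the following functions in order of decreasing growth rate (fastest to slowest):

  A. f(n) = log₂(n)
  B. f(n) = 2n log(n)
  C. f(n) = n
B > C > A

Comparing growth rates:
B = 2n log(n) is O(n log n)
C = n is O(n)
A = log₂(n) is O(log n)

Therefore, the order from fastest to slowest is: B > C > A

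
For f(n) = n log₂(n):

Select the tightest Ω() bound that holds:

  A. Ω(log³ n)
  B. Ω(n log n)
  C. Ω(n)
B

f(n) = n log₂(n) is Ω(n log n).
All listed options are valid Big-Ω bounds (lower bounds),
but Ω(n log n) is the tightest (largest valid bound).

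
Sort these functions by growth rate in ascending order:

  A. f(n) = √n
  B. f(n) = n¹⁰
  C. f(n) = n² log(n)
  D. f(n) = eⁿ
A < C < B < D

Comparing growth rates:
A = √n is O(√n)
C = n² log(n) is O(n² log n)
B = n¹⁰ is O(n¹⁰)
D = eⁿ is O(eⁿ)

Therefore, the order from slowest to fastest is: A < C < B < D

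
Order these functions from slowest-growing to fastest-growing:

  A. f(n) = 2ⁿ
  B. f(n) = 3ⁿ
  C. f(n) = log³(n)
C < A < B

Comparing growth rates:
C = log³(n) is O(log³ n)
A = 2ⁿ is O(2ⁿ)
B = 3ⁿ is O(3ⁿ)

Therefore, the order from slowest to fastest is: C < A < B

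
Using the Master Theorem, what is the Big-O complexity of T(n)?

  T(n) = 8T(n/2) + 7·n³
Θ(n³ log n)

Master Theorem: a = 8, b = 2, f(n) = 7·n³.
Compute the critical exponent d = log₂(8) = 3.
Compare f(n) = Θ(n³) against n^d:
  k = 3 = d, so f(n) = Θ(n^d) — Case 2.
  Work is balanced across levels: T(n) = Θ(n^d log n) = Θ(n³ log n).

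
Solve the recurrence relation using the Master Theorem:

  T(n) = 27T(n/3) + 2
Θ(n³)

Master Theorem: a = 27, b = 3, f(n) = 2.
Compute the critical exponent d = log₃(27) = 3.
Compare f(n) = Θ(1) against n^d:
  k = 0 < d = 3, so f(n) = O(n^(d-ε)) — Case 1.
  The recursion cost dominates: T(n) = Θ(n^d) = Θ(n³).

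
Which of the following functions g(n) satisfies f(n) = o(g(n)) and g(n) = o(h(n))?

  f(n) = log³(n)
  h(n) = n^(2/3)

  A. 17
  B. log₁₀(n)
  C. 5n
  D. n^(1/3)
D

We need g(n) with log³(n) = o(g(n)) and g(n) = o(n^(2/3)), i.e. O(log³ n) ≺ g ≺ O(n^(2/3)).
Check each option:
  A. 17 — O(1) does not grow strictly faster than f(n)
  B. log₁₀(n) — O(log n) does not grow strictly faster than f(n)
  C. 5n — O(n) does not grow strictly slower than h(n)
  D. n^(1/3) — O(n^(1/3)) is strictly between O(log³ n) and O(n^(2/3)) ✓

Only option D (n^(1/3)) lies strictly between.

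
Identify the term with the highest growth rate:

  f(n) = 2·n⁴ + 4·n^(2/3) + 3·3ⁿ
3·3ⁿ

Looking at each term:
  - 2·n⁴ is O(n⁴)
  - 4·n^(2/3) is O(n^(2/3))
  - 3·3ⁿ is O(3ⁿ)

The term 3·3ⁿ (O(3ⁿ)) grows fastest and dominates all others.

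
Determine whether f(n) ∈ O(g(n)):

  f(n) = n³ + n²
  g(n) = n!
True

f(n) = n³ + n² is O(n³), and g(n) = n! is O(n!).
Since O(n³) ⊆ O(n!) (f grows no faster than g), f(n) = O(g(n)) is true.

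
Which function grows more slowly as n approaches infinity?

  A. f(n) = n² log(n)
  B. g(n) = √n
B

f(n) = n² log(n) is O(n² log n), while g(n) = √n is O(√n).
Since O(√n) grows slower than O(n² log n), g(n) is dominated.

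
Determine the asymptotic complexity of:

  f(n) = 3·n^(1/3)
O(n^(1/3))

The dominant term in 3·n^(1/3) is 3·n^(1/3), which is Θ(n^(1/3)).
Constants are absorbed, so the tightest bound is O(n^(1/3)).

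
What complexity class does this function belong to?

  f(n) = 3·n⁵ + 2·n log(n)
O(n⁵)

The dominant term in 3·n⁵ + 2·n log(n) is 3·n⁵, which is Θ(n⁵).
Lower-order terms (2·n log(n)) are asymptotically negligible.
Constants are absorbed, so the tightest bound is O(n⁵).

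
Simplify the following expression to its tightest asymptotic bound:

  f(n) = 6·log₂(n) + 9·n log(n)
Θ(n log n)

Order the terms by growth rate: 6·log₂(n) ≺ 9·n log(n).
The fastest-growing term 9·n log(n) dominates as n → ∞; dropping its constant factor gives Θ(n log n).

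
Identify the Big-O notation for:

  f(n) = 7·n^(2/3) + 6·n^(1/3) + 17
O(n^(2/3))

The dominant term in 7·n^(2/3) + 6·n^(1/3) + 17 is 7·n^(2/3), which is Θ(n^(2/3)).
Lower-order terms (6·n^(1/3), 17) are asymptotically negligible.
Constants are absorbed, so the tightest bound is O(n^(2/3)).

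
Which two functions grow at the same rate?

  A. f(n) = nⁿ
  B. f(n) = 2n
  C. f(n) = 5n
B and C

Examining each function:
  A. nⁿ is O(nⁿ)
  B. 2n is O(n)
  C. 5n is O(n)

Functions B and C both have the same complexity class.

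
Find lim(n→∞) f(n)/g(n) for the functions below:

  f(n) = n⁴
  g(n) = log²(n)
∞

Since n⁴ (O(n⁴)) grows faster than log²(n) (O(log² n)),
the ratio f(n)/g(n) → ∞ as n → ∞.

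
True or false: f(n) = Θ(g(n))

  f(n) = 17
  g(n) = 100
True

f(n) = 17 and g(n) = 100 are both O(1).
Since they have the same asymptotic growth rate, f(n) = Θ(g(n)) is true.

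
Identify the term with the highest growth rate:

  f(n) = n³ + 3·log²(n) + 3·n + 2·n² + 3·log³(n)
n³

Looking at each term:
  - n³ is O(n³)
  - 3·log²(n) is O(log² n)
  - 3·n is O(n)
  - 2·n² is O(n²)
  - 3·log³(n) is O(log³ n)

The term n³ (O(n³)) grows fastest and dominates all others.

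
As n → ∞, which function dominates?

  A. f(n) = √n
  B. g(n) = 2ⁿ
B

f(n) = √n is O(√n), while g(n) = 2ⁿ is O(2ⁿ).
Since O(2ⁿ) grows faster than O(√n), g(n) dominates.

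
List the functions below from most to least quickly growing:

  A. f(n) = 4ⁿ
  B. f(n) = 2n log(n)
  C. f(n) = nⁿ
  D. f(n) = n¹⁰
C > A > D > B

Comparing growth rates:
C = nⁿ is O(nⁿ)
A = 4ⁿ is O(4ⁿ)
D = n¹⁰ is O(n¹⁰)
B = 2n log(n) is O(n log n)

Therefore, the order from fastest to slowest is: C > A > D > B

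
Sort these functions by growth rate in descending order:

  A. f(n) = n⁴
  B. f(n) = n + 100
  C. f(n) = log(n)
A > B > C

Comparing growth rates:
A = n⁴ is O(n⁴)
B = n + 100 is O(n)
C = log(n) is O(log n)

Therefore, the order from fastest to slowest is: A > B > C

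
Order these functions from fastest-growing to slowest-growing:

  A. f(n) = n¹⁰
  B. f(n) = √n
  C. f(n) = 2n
A > C > B

Comparing growth rates:
A = n¹⁰ is O(n¹⁰)
C = 2n is O(n)
B = √n is O(√n)

Therefore, the order from fastest to slowest is: A > C > B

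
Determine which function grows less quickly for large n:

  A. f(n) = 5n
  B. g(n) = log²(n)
B

f(n) = 5n is O(n), while g(n) = log²(n) is O(log² n).
Since O(log² n) grows slower than O(n), g(n) is dominated.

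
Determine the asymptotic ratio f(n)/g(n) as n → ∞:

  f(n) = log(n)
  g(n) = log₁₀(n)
log(10)

Since log(n) and log₁₀(n) have the same growth rate (O(log n)),
the ratio converges to a constant: log(10).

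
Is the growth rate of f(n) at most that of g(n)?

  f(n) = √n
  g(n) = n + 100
True

f(n) = √n is O(√n), and g(n) = n + 100 is O(n).
Since O(√n) ⊆ O(n) (f grows no faster than g), f(n) = O(g(n)) is true.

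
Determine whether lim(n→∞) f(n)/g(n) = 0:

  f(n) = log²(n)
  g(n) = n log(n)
True

f(n) = log²(n) is O(log² n), and g(n) = n log(n) is O(n log n).
Since O(log² n) grows strictly slower than O(n log n), f(n) = o(g(n)) is true.
This means lim(n→∞) f(n)/g(n) = 0.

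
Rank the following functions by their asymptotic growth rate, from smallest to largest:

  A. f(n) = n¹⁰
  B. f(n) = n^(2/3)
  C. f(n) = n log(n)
B < C < A

Comparing growth rates:
B = n^(2/3) is O(n^(2/3))
C = n log(n) is O(n log n)
A = n¹⁰ is O(n¹⁰)

Therefore, the order from slowest to fastest is: B < C < A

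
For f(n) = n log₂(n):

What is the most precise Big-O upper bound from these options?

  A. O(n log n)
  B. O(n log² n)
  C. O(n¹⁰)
A

f(n) = n log₂(n) is O(n log n).
All listed options are valid Big-O bounds (upper bounds),
but O(n log n) is the tightest (smallest valid bound).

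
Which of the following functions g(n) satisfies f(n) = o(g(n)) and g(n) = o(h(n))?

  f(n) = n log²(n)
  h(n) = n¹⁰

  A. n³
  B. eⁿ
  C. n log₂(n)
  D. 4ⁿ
A

We need g(n) with n log²(n) = o(g(n)) and g(n) = o(n¹⁰), i.e. O(n log² n) ≺ g ≺ O(n¹⁰).
Check each option:
  A. n³ — O(n³) is strictly between O(n log² n) and O(n¹⁰) ✓
  B. eⁿ — O(eⁿ) does not grow strictly slower than h(n)
  C. n log₂(n) — O(n log n) does not grow strictly faster than f(n)
  D. 4ⁿ — O(4ⁿ) does not grow strictly slower than h(n)

Only option A (n³) lies strictly between.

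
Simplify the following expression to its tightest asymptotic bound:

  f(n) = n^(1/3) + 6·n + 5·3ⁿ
Θ(3ⁿ)

Order the terms by growth rate: n^(1/3) ≺ 6·n ≺ 5·3ⁿ.
The fastest-growing term 5·3ⁿ dominates as n → ∞; dropping its constant factor gives Θ(3ⁿ).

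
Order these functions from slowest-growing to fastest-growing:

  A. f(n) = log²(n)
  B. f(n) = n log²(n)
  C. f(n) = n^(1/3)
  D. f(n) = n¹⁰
A < C < B < D

Comparing growth rates:
A = log²(n) is O(log² n)
C = n^(1/3) is O(n^(1/3))
B = n log²(n) is O(n log² n)
D = n¹⁰ is O(n¹⁰)

Therefore, the order from slowest to fastest is: A < C < B < D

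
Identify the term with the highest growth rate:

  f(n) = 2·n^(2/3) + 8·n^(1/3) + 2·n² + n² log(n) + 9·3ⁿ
9·3ⁿ

Looking at each term:
  - 2·n^(2/3) is O(n^(2/3))
  - 8·n^(1/3) is O(n^(1/3))
  - 2·n² is O(n²)
  - n² log(n) is O(n² log n)
  - 9·3ⁿ is O(3ⁿ)

The term 9·3ⁿ (O(3ⁿ)) grows fastest and dominates all others.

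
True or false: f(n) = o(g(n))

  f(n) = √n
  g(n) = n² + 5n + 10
True

f(n) = √n is O(√n), and g(n) = n² + 5n + 10 is O(n²).
Since O(√n) grows strictly slower than O(n²), f(n) = o(g(n)) is true.
This means lim(n→∞) f(n)/g(n) = 0.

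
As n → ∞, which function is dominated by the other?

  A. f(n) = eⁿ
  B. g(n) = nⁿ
A

f(n) = eⁿ is O(eⁿ), while g(n) = nⁿ is O(nⁿ).
Since O(eⁿ) grows slower than O(nⁿ), f(n) is dominated.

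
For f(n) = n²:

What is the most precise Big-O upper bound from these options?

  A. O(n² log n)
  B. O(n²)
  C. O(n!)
B

f(n) = n² is O(n²).
All listed options are valid Big-O bounds (upper bounds),
but O(n²) is the tightest (smallest valid bound).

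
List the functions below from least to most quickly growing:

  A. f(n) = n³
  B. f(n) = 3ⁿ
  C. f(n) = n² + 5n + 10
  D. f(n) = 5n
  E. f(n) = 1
E < D < C < A < B

Comparing growth rates:
E = 1 is O(1)
D = 5n is O(n)
C = n² + 5n + 10 is O(n²)
A = n³ is O(n³)
B = 3ⁿ is O(3ⁿ)

Therefore, the order from slowest to fastest is: E < D < C < A < B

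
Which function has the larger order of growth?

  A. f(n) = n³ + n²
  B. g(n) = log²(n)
A

f(n) = n³ + n² is O(n³), while g(n) = log²(n) is O(log² n).
Since O(n³) grows faster than O(log² n), f(n) dominates.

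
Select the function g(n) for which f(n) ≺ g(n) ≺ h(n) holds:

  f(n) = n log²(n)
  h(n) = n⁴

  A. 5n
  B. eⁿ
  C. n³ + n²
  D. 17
C

We need g(n) with n log²(n) = o(g(n)) and g(n) = o(n⁴), i.e. O(n log² n) ≺ g ≺ O(n⁴).
Check each option:
  A. 5n — O(n) does not grow strictly faster than f(n)
  B. eⁿ — O(eⁿ) does not grow strictly slower than h(n)
  C. n³ + n² — O(n³) is strictly between O(n log² n) and O(n⁴) ✓
  D. 17 — O(1) does not grow strictly faster than f(n)

Only option C (n³ + n²) lies strictly between.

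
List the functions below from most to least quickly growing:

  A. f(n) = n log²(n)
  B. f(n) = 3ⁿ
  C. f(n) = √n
B > A > C

Comparing growth rates:
B = 3ⁿ is O(3ⁿ)
A = n log²(n) is O(n log² n)
C = √n is O(√n)

Therefore, the order from fastest to slowest is: B > A > C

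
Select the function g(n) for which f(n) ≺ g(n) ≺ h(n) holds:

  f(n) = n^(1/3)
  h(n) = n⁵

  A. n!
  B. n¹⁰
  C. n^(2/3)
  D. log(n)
C

We need g(n) with n^(1/3) = o(g(n)) and g(n) = o(n⁵), i.e. O(n^(1/3)) ≺ g ≺ O(n⁵).
Check each option:
  A. n! — O(n!) does not grow strictly slower than h(n)
  B. n¹⁰ — O(n¹⁰) does not grow strictly slower than h(n)
  C. n^(2/3) — O(n^(2/3)) is strictly between O(n^(1/3)) and O(n⁵) ✓
  D. log(n) — O(log n) does not grow strictly faster than f(n)

Only option C (n^(2/3)) lies strictly between.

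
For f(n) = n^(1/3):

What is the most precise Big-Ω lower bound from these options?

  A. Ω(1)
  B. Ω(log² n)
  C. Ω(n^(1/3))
C

f(n) = n^(1/3) is Ω(n^(1/3)).
All listed options are valid Big-Ω bounds (lower bounds),
but Ω(n^(1/3)) is the tightest (largest valid bound).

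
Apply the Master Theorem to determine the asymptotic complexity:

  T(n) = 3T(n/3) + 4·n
Θ(n log n)

Master Theorem: a = 3, b = 3, f(n) = 4·n.
Compute the critical exponent d = log₃(3) = 1.
Compare f(n) = Θ(n) against n^d:
  k = 1 = d, so f(n) = Θ(n^d) — Case 2.
  Work is balanced across levels: T(n) = Θ(n^d log n) = Θ(n log n).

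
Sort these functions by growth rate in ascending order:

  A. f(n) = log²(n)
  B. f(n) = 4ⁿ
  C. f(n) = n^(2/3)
A < C < B

Comparing growth rates:
A = log²(n) is O(log² n)
C = n^(2/3) is O(n^(2/3))
B = 4ⁿ is O(4ⁿ)

Therefore, the order from slowest to fastest is: A < C < B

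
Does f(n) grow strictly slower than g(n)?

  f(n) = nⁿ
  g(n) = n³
False

f(n) = nⁿ is O(nⁿ), and g(n) = n³ is O(n³).
Since O(nⁿ) grows faster than or equal to O(n³), f(n) = o(g(n)) is false.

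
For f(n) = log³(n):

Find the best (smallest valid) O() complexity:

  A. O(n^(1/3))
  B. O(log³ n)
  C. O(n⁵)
B

f(n) = log³(n) is O(log³ n).
All listed options are valid Big-O bounds (upper bounds),
but O(log³ n) is the tightest (smallest valid bound).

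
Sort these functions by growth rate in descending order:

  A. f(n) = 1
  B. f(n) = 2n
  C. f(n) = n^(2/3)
B > C > A

Comparing growth rates:
B = 2n is O(n)
C = n^(2/3) is O(n^(2/3))
A = 1 is O(1)

Therefore, the order from fastest to slowest is: B > C > A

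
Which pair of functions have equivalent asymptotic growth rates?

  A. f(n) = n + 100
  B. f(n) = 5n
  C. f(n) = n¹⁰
A and B

Examining each function:
  A. n + 100 is O(n)
  B. 5n is O(n)
  C. n¹⁰ is O(n¹⁰)

Functions A and B both have the same complexity class.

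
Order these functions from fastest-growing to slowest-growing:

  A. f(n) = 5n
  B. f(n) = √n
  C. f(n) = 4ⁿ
C > A > B

Comparing growth rates:
C = 4ⁿ is O(4ⁿ)
A = 5n is O(n)
B = √n is O(√n)

Therefore, the order from fastest to slowest is: C > A > B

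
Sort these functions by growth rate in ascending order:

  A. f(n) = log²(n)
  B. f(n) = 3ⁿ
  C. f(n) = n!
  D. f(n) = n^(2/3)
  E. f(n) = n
A < D < E < B < C

Comparing growth rates:
A = log²(n) is O(log² n)
D = n^(2/3) is O(n^(2/3))
E = n is O(n)
B = 3ⁿ is O(3ⁿ)
C = n! is O(n!)

Therefore, the order from slowest to fastest is: A < D < E < B < C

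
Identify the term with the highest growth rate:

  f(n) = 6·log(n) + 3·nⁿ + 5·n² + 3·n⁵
3·nⁿ

Looking at each term:
  - 6·log(n) is O(log n)
  - 3·nⁿ is O(nⁿ)
  - 5·n² is O(n²)
  - 3·n⁵ is O(n⁵)

The term 3·nⁿ (O(nⁿ)) grows fastest and dominates all others.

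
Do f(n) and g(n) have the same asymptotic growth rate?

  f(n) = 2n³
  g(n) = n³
True

f(n) = 2n³ and g(n) = n³ are both O(n³).
Since they have the same asymptotic growth rate, f(n) = Θ(g(n)) is true.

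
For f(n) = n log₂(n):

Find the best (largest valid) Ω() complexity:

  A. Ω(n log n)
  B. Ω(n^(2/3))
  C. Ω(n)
A

f(n) = n log₂(n) is Ω(n log n).
All listed options are valid Big-Ω bounds (lower bounds),
but Ω(n log n) is the tightest (largest valid bound).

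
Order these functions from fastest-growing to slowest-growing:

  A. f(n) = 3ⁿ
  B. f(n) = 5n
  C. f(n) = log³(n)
A > B > C

Comparing growth rates:
A = 3ⁿ is O(3ⁿ)
B = 5n is O(n)
C = log³(n) is O(log³ n)

Therefore, the order from fastest to slowest is: A > B > C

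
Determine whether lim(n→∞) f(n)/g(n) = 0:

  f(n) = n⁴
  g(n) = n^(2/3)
False

f(n) = n⁴ is O(n⁴), and g(n) = n^(2/3) is O(n^(2/3)).
Since O(n⁴) grows faster than or equal to O(n^(2/3)), f(n) = o(g(n)) is false.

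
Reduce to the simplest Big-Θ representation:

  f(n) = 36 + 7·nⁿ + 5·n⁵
Θ(nⁿ)

Order the terms by growth rate: 36 ≺ 5·n⁵ ≺ 7·nⁿ.
The fastest-growing term 7·nⁿ dominates as n → ∞; dropping its constant factor gives Θ(nⁿ).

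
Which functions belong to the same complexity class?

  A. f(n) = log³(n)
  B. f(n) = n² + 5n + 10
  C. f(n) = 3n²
B and C

Examining each function:
  A. log³(n) is O(log³ n)
  B. n² + 5n + 10 is O(n²)
  C. 3n² is O(n²)

Functions B and C both have the same complexity class.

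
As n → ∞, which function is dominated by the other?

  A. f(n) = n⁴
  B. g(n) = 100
B

f(n) = n⁴ is O(n⁴), while g(n) = 100 is O(1).
Since O(1) grows slower than O(n⁴), g(n) is dominated.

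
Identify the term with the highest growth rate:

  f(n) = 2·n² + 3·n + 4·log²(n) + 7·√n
2·n²

Looking at each term:
  - 2·n² is O(n²)
  - 3·n is O(n)
  - 4·log²(n) is O(log² n)
  - 7·√n is O(√n)

The term 2·n² (O(n²)) grows fastest and dominates all others.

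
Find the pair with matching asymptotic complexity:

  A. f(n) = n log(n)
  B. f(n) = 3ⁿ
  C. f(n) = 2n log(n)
A and C

Examining each function:
  A. n log(n) is O(n log n)
  B. 3ⁿ is O(3ⁿ)
  C. 2n log(n) is O(n log n)

Functions A and C both have the same complexity class.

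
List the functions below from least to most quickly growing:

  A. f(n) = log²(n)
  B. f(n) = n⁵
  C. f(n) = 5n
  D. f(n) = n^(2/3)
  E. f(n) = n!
A < D < C < B < E

Comparing growth rates:
A = log²(n) is O(log² n)
D = n^(2/3) is O(n^(2/3))
C = 5n is O(n)
B = n⁵ is O(n⁵)
E = n! is O(n!)

Therefore, the order from slowest to fastest is: A < D < C < B < E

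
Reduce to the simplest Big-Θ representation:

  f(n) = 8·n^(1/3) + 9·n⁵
Θ(n⁵)

Order the terms by growth rate: 8·n^(1/3) ≺ 9·n⁵.
The fastest-growing term 9·n⁵ dominates as n → ∞; dropping its constant factor gives Θ(n⁵).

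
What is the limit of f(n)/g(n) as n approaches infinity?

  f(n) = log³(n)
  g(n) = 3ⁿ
0

Since log³(n) (O(log³ n)) grows slower than 3ⁿ (O(3ⁿ)),
the ratio f(n)/g(n) → 0 as n → ∞.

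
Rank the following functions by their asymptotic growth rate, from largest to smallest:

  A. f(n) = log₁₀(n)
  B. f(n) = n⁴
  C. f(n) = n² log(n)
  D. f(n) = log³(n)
B > C > D > A

Comparing growth rates:
B = n⁴ is O(n⁴)
C = n² log(n) is O(n² log n)
D = log³(n) is O(log³ n)
A = log₁₀(n) is O(log n)

Therefore, the order from fastest to slowest is: B > C > D > A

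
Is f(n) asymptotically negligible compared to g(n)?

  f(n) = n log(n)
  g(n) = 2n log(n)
False

f(n) = n log(n) is O(n log n), and g(n) = 2n log(n) is O(n log n).
Since they have the same growth rate, f(n) = o(g(n)) is false.
(f = o(g) requires f to grow strictly slower, not equal.)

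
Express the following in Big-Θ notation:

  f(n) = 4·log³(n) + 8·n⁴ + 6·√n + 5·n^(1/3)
Θ(n⁴)

Order the terms by growth rate: 4·log³(n) ≺ 5·n^(1/3) ≺ 6·√n ≺ 8·n⁴.
The fastest-growing term 8·n⁴ dominates as n → ∞; dropping its constant factor gives Θ(n⁴).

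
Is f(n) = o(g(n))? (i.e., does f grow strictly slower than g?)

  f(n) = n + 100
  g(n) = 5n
False

f(n) = n + 100 is O(n), and g(n) = 5n is O(n).
Since they have the same growth rate, f(n) = o(g(n)) is false.
(f = o(g) requires f to grow strictly slower, not equal.)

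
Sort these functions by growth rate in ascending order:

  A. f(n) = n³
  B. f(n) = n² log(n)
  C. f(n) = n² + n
C < B < A

Comparing growth rates:
C = n² + n is O(n²)
B = n² log(n) is O(n² log n)
A = n³ is O(n³)

Therefore, the order from slowest to fastest is: C < B < A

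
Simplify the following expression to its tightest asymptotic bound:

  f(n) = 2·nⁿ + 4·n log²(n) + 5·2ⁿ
Θ(nⁿ)

Order the terms by growth rate: 4·n log²(n) ≺ 5·2ⁿ ≺ 2·nⁿ.
The fastest-growing term 2·nⁿ dominates as n → ∞; dropping its constant factor gives Θ(nⁿ).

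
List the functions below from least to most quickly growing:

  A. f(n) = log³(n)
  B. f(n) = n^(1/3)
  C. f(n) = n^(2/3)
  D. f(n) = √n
A < B < D < C

Comparing growth rates:
A = log³(n) is O(log³ n)
B = n^(1/3) is O(n^(1/3))
D = √n is O(√n)
C = n^(2/3) is O(n^(2/3))

Therefore, the order from slowest to fastest is: A < B < D < C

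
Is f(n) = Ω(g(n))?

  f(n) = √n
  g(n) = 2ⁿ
False

f(n) = √n is O(√n), and g(n) = 2ⁿ is O(2ⁿ).
Since O(√n) grows slower than O(2ⁿ), f(n) = Ω(g(n)) is false.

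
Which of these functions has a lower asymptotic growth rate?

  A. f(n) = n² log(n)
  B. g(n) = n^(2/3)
B

f(n) = n² log(n) is O(n² log n), while g(n) = n^(2/3) is O(n^(2/3)).
Since O(n^(2/3)) grows slower than O(n² log n), g(n) is dominated.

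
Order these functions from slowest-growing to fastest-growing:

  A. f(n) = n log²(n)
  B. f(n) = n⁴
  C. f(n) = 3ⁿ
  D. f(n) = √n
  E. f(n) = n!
D < A < B < C < E

Comparing growth rates:
D = √n is O(√n)
A = n log²(n) is O(n log² n)
B = n⁴ is O(n⁴)
C = 3ⁿ is O(3ⁿ)
E = n! is O(n!)

Therefore, the order from slowest to fastest is: D < A < B < C < E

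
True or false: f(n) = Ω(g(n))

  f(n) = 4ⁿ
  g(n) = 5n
True

f(n) = 4ⁿ is O(4ⁿ), and g(n) = 5n is O(n).
Since O(4ⁿ) grows at least as fast as O(n), f(n) = Ω(g(n)) is true.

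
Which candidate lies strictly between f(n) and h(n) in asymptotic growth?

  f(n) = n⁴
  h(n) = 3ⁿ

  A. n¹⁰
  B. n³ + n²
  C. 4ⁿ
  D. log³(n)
A

We need g(n) with n⁴ = o(g(n)) and g(n) = o(3ⁿ), i.e. O(n⁴) ≺ g ≺ O(3ⁿ).
Check each option:
  A. n¹⁰ — O(n¹⁰) is strictly between O(n⁴) and O(3ⁿ) ✓
  B. n³ + n² — O(n³) does not grow strictly faster than f(n)
  C. 4ⁿ — O(4ⁿ) does not grow strictly slower than h(n)
  D. log³(n) — O(log³ n) does not grow strictly faster than f(n)

Only option A (n¹⁰) lies strictly between.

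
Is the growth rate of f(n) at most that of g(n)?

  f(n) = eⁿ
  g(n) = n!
True

f(n) = eⁿ is O(eⁿ), and g(n) = n! is O(n!).
Since O(eⁿ) ⊆ O(n!) (f grows no faster than g), f(n) = O(g(n)) is true.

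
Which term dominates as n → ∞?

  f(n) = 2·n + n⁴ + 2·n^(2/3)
n⁴

Looking at each term:
  - 2·n is O(n)
  - n⁴ is O(n⁴)
  - 2·n^(2/3) is O(n^(2/3))

The term n⁴ (O(n⁴)) grows fastest and dominates all others.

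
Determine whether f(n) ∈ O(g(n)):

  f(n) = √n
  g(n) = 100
False

f(n) = √n is O(√n), and g(n) = 100 is O(1).
Since O(√n) grows faster than O(1), f(n) = O(g(n)) is false.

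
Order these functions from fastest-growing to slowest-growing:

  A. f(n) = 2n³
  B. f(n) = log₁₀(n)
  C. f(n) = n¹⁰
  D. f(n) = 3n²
C > A > D > B

Comparing growth rates:
C = n¹⁰ is O(n¹⁰)
A = 2n³ is O(n³)
D = 3n² is O(n²)
B = log₁₀(n) is O(log n)

Therefore, the order from fastest to slowest is: C > A > D > B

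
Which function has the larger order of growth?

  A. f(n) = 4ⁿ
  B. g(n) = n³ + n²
A

f(n) = 4ⁿ is O(4ⁿ), while g(n) = n³ + n² is O(n³).
Since O(4ⁿ) grows faster than O(n³), f(n) dominates.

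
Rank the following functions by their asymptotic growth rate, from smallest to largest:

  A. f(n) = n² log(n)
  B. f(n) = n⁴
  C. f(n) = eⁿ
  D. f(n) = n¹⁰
A < B < D < C

Comparing growth rates:
A = n² log(n) is O(n² log n)
B = n⁴ is O(n⁴)
D = n¹⁰ is O(n¹⁰)
C = eⁿ is O(eⁿ)

Therefore, the order from slowest to fastest is: A < B < D < C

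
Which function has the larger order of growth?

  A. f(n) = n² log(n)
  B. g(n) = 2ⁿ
B

f(n) = n² log(n) is O(n² log n), while g(n) = 2ⁿ is O(2ⁿ).
Since O(2ⁿ) grows faster than O(n² log n), g(n) dominates.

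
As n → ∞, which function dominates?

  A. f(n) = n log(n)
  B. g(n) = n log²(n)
B

f(n) = n log(n) is O(n log n), while g(n) = n log²(n) is O(n log² n).
Since O(n log² n) grows faster than O(n log n), g(n) dominates.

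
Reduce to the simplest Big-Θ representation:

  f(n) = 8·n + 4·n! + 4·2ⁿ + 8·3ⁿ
Θ(n!)

Order the terms by growth rate: 8·n ≺ 4·2ⁿ ≺ 8·3ⁿ ≺ 4·n!.
The fastest-growing term 4·n! dominates as n → ∞; dropping its constant factor gives Θ(n!).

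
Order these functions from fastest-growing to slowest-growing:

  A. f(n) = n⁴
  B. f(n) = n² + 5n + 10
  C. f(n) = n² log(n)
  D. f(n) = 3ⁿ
D > A > C > B

Comparing growth rates:
D = 3ⁿ is O(3ⁿ)
A = n⁴ is O(n⁴)
C = n² log(n) is O(n² log n)
B = n² + 5n + 10 is O(n²)

Therefore, the order from fastest to slowest is: D > A > C > B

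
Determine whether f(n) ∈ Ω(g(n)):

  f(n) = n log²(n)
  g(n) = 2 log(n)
True

f(n) = n log²(n) is O(n log² n), and g(n) = 2 log(n) is O(log n).
Since O(n log² n) grows at least as fast as O(log n), f(n) = Ω(g(n)) is true.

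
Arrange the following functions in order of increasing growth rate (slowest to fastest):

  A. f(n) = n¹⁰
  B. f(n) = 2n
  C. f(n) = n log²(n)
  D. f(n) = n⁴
B < C < D < A

Comparing growth rates:
B = 2n is O(n)
C = n log²(n) is O(n log² n)
D = n⁴ is O(n⁴)
A = n¹⁰ is O(n¹⁰)

Therefore, the order from slowest to fastest is: B < C < D < A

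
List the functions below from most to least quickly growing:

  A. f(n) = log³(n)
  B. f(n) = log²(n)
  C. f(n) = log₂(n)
A > B > C

Comparing growth rates:
A = log³(n) is O(log³ n)
B = log²(n) is O(log² n)
C = log₂(n) is O(log n)

Therefore, the order from fastest to slowest is: A > B > C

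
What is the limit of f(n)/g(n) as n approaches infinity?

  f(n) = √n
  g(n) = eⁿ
0

Since √n (O(√n)) grows slower than eⁿ (O(eⁿ)),
the ratio f(n)/g(n) → 0 as n → ∞.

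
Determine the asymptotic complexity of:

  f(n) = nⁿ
O(nⁿ)

The dominant term in nⁿ is nⁿ, which is Θ(nⁿ).
Constants are absorbed, so the tightest bound is O(nⁿ).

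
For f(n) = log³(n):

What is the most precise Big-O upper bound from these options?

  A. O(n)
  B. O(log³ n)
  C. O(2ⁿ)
B

f(n) = log³(n) is O(log³ n).
All listed options are valid Big-O bounds (upper bounds),
but O(log³ n) is the tightest (smallest valid bound).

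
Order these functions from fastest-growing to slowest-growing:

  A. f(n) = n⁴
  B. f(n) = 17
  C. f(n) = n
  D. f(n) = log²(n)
A > C > D > B

Comparing growth rates:
A = n⁴ is O(n⁴)
C = n is O(n)
D = log²(n) is O(log² n)
B = 17 is O(1)

Therefore, the order from fastest to slowest is: A > C > D > B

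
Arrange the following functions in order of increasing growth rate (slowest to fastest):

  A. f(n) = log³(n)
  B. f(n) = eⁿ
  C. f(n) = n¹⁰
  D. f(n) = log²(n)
D < A < C < B

Comparing growth rates:
D = log²(n) is O(log² n)
A = log³(n) is O(log³ n)
C = n¹⁰ is O(n¹⁰)
B = eⁿ is O(eⁿ)

Therefore, the order from slowest to fastest is: D < A < C < B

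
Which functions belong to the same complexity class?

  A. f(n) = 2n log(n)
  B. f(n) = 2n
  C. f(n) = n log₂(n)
A and C

Examining each function:
  A. 2n log(n) is O(n log n)
  B. 2n is O(n)
  C. n log₂(n) is O(n log n)

Functions A and C both have the same complexity class.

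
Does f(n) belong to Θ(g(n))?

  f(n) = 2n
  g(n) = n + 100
True

f(n) = 2n and g(n) = n + 100 are both O(n).
Since they have the same asymptotic growth rate, f(n) = Θ(g(n)) is true.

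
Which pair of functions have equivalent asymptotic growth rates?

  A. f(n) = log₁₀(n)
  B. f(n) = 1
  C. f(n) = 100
B and C

Examining each function:
  A. log₁₀(n) is O(log n)
  B. 1 is O(1)
  C. 100 is O(1)

Functions B and C both have the same complexity class.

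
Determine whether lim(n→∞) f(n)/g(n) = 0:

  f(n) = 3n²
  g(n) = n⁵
True

f(n) = 3n² is O(n²), and g(n) = n⁵ is O(n⁵).
Since O(n²) grows strictly slower than O(n⁵), f(n) = o(g(n)) is true.
This means lim(n→∞) f(n)/g(n) = 0.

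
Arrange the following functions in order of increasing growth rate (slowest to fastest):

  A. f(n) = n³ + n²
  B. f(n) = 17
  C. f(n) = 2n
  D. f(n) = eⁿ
B < C < A < D

Comparing growth rates:
B = 17 is O(1)
C = 2n is O(n)
A = n³ + n² is O(n³)
D = eⁿ is O(eⁿ)

Therefore, the order from slowest to fastest is: B < C < A < D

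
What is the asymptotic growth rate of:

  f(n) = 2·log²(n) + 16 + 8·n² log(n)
Θ(n² log n)

Order the terms by growth rate: 16 ≺ 2·log²(n) ≺ 8·n² log(n).
The fastest-growing term 8·n² log(n) dominates as n → ∞; dropping its constant factor gives Θ(n² log n).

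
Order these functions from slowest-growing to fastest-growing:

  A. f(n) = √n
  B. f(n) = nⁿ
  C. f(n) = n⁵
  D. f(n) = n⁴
A < D < C < B

Comparing growth rates:
A = √n is O(√n)
D = n⁴ is O(n⁴)
C = n⁵ is O(n⁵)
B = nⁿ is O(nⁿ)

Therefore, the order from slowest to fastest is: A < D < C < B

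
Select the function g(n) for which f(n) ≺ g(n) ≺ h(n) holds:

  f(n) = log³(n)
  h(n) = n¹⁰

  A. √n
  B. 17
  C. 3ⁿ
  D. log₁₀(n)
A

We need g(n) with log³(n) = o(g(n)) and g(n) = o(n¹⁰), i.e. O(log³ n) ≺ g ≺ O(n¹⁰).
Check each option:
  A. √n — O(√n) is strictly between O(log³ n) and O(n¹⁰) ✓
  B. 17 — O(1) does not grow strictly faster than f(n)
  C. 3ⁿ — O(3ⁿ) does not grow strictly slower than h(n)
  D. log₁₀(n) — O(log n) does not grow strictly faster than f(n)

Only option A (√n) lies strictly between.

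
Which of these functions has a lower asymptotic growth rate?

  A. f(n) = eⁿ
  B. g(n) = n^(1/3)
B

f(n) = eⁿ is O(eⁿ), while g(n) = n^(1/3) is O(n^(1/3)).
Since O(n^(1/3)) grows slower than O(eⁿ), g(n) is dominated.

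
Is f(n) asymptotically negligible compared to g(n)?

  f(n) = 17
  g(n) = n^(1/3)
True

f(n) = 17 is O(1), and g(n) = n^(1/3) is O(n^(1/3)).
Since O(1) grows strictly slower than O(n^(1/3)), f(n) = o(g(n)) is true.
This means lim(n→∞) f(n)/g(n) = 0.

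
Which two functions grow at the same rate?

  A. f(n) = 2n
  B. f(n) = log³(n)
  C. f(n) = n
A and C

Examining each function:
  A. 2n is O(n)
  B. log³(n) is O(log³ n)
  C. n is O(n)

Functions A and C both have the same complexity class.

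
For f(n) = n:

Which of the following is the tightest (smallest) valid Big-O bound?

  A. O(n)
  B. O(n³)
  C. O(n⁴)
A

f(n) = n is O(n).
All listed options are valid Big-O bounds (upper bounds),
but O(n) is the tightest (smallest valid bound).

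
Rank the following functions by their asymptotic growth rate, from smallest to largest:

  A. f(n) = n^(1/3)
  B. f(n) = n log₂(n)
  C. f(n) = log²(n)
C < A < B

Comparing growth rates:
C = log²(n) is O(log² n)
A = n^(1/3) is O(n^(1/3))
B = n log₂(n) is O(n log n)

Therefore, the order from slowest to fastest is: C < A < B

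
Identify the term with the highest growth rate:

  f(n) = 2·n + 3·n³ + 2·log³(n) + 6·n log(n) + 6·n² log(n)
3·n³

Looking at each term:
  - 2·n is O(n)
  - 3·n³ is O(n³)
  - 2·log³(n) is O(log³ n)
  - 6·n log(n) is O(n log n)
  - 6·n² log(n) is O(n² log n)

The term 3·n³ (O(n³)) grows fastest and dominates all others.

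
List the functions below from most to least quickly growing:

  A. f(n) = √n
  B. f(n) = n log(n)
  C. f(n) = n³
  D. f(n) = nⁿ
D > C > B > A

Comparing growth rates:
D = nⁿ is O(nⁿ)
C = n³ is O(n³)
B = n log(n) is O(n log n)
A = √n is O(√n)

Therefore, the order from fastest to slowest is: D > C > B > A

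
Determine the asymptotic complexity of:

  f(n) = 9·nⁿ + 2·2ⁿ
O(nⁿ)

The dominant term in 9·nⁿ + 2·2ⁿ is 9·nⁿ, which is Θ(nⁿ).
Lower-order terms (2·2ⁿ) are asymptotically negligible.
Constants are absorbed, so the tightest bound is O(nⁿ).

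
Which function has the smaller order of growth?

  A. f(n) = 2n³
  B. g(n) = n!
A

f(n) = 2n³ is O(n³), while g(n) = n! is O(n!).
Since O(n³) grows slower than O(n!), f(n) is dominated.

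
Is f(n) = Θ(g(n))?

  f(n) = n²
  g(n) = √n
False

f(n) = n² is O(n²), and g(n) = √n is O(√n).
Since they have different growth rates, f(n) = Θ(g(n)) is false.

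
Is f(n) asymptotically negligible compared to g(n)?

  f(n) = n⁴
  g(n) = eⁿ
True

f(n) = n⁴ is O(n⁴), and g(n) = eⁿ is O(eⁿ).
Since O(n⁴) grows strictly slower than O(eⁿ), f(n) = o(g(n)) is true.
This means lim(n→∞) f(n)/g(n) = 0.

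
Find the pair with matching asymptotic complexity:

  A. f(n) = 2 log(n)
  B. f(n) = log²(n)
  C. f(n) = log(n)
A and C

Examining each function:
  A. 2 log(n) is O(log n)
  B. log²(n) is O(log² n)
  C. log(n) is O(log n)

Functions A and C both have the same complexity class.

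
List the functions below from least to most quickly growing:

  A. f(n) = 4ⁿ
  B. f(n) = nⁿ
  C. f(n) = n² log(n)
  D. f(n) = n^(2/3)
D < C < A < B

Comparing growth rates:
D = n^(2/3) is O(n^(2/3))
C = n² log(n) is O(n² log n)
A = 4ⁿ is O(4ⁿ)
B = nⁿ is O(nⁿ)

Therefore, the order from slowest to fastest is: D < C < A < B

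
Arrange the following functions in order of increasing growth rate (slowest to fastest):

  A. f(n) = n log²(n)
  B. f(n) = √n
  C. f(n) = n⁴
B < A < C

Comparing growth rates:
B = √n is O(√n)
A = n log²(n) is O(n log² n)
C = n⁴ is O(n⁴)

Therefore, the order from slowest to fastest is: B < A < C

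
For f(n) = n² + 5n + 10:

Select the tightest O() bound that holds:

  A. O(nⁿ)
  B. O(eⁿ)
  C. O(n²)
C

f(n) = n² + 5n + 10 is O(n²).
All listed options are valid Big-O bounds (upper bounds),
but O(n²) is the tightest (smallest valid bound).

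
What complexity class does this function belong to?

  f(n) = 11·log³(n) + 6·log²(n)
O(log³ n)

The dominant term in 11·log³(n) + 6·log²(n) is 11·log³(n), which is Θ(log³ n).
Lower-order terms (6·log²(n)) are asymptotically negligible.
Constants are absorbed, so the tightest bound is O(log³ n).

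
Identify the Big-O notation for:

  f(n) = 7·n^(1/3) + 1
O(n^(1/3))

The dominant term in 7·n^(1/3) + 1 is 7·n^(1/3), which is Θ(n^(1/3)).
Lower-order terms (1) are asymptotically negligible.
Constants are absorbed, so the tightest bound is O(n^(1/3)).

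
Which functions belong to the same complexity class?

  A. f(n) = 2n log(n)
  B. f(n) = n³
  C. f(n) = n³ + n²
B and C

Examining each function:
  A. 2n log(n) is O(n log n)
  B. n³ is O(n³)
  C. n³ + n² is O(n³)

Functions B and C both have the same complexity class.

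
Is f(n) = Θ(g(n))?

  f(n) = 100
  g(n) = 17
True

f(n) = 100 and g(n) = 17 are both O(1).
Since they have the same asymptotic growth rate, f(n) = Θ(g(n)) is true.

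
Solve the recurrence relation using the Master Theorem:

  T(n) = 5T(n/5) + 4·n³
Θ(n³)

Master Theorem: a = 5, b = 5, f(n) = 4·n³.
Compute the critical exponent d = log₅(5) = 1.
Compare f(n) = Θ(n³) against n^d:
  k = 3 > d = 1, so f(n) = Ω(n^(d+ε)) — Case 3.
  Regularity: a·(n/b)^3/n^3 = a/b^3 = 5/125 < 1 ✓.
  The top-level work dominates: T(n) = Θ(f(n)) = Θ(n³).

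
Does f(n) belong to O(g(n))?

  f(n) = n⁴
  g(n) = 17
False

f(n) = n⁴ is O(n⁴), and g(n) = 17 is O(1).
Since O(n⁴) grows faster than O(1), f(n) = O(g(n)) is false.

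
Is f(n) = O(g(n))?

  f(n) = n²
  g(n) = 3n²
True

f(n) = n² and g(n) = 3n² are both O(n²).
Big-O permits equal growth rates (f ≤ c·g for some c), so f(n) = O(g(n)) is true.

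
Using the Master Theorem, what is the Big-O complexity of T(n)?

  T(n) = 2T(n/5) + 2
Θ(n^log₅(2))

Master Theorem: a = 2, b = 5, f(n) = 2.
Compute the critical exponent d = log₅(2) = 0.431.
Compare f(n) = Θ(1) against n^d:
  k = 0 < d = 0.431, so f(n) = O(n^(d-ε)) — Case 1.
  The recursion cost dominates: T(n) = Θ(n^d) = Θ(n^log₅(2)).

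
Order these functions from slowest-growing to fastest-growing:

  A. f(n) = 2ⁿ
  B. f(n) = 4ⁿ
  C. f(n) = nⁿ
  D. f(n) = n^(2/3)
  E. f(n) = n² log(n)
D < E < A < B < C

Comparing growth rates:
D = n^(2/3) is O(n^(2/3))
E = n² log(n) is O(n² log n)
A = 2ⁿ is O(2ⁿ)
B = 4ⁿ is O(4ⁿ)
C = nⁿ is O(nⁿ)

Therefore, the order from slowest to fastest is: D < E < A < B < C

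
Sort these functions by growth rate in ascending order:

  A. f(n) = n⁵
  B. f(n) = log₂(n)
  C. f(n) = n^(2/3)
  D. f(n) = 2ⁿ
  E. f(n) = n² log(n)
B < C < E < A < D

Comparing growth rates:
B = log₂(n) is O(log n)
C = n^(2/3) is O(n^(2/3))
E = n² log(n) is O(n² log n)
A = n⁵ is O(n⁵)
D = 2ⁿ is O(2ⁿ)

Therefore, the order from slowest to fastest is: B < C < E < A < D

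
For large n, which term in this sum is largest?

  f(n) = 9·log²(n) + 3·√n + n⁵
n⁵

Looking at each term:
  - 9·log²(n) is O(log² n)
  - 3·√n is O(√n)
  - n⁵ is O(n⁵)

The term n⁵ (O(n⁵)) grows fastest and dominates all others.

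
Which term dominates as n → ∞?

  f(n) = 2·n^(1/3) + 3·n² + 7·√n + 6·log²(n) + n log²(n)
3·n²

Looking at each term:
  - 2·n^(1/3) is O(n^(1/3))
  - 3·n² is O(n²)
  - 7·√n is O(√n)
  - 6·log²(n) is O(log² n)
  - n log²(n) is O(n log² n)

The term 3·n² (O(n²)) grows fastest and dominates all others.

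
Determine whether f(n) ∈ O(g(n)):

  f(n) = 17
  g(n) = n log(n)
True

f(n) = 17 is O(1), and g(n) = n log(n) is O(n log n).
Since O(1) ⊆ O(n log n) (f grows no faster than g), f(n) = O(g(n)) is true.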